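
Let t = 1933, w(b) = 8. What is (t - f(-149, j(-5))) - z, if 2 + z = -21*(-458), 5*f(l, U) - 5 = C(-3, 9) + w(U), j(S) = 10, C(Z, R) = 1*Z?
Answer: -7685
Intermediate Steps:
C(Z, R) = Z
f(l, U) = 2 (f(l, U) = 1 + (-3 + 8)/5 = 1 + (⅕)*5 = 1 + 1 = 2)
z = 9616 (z = -2 - 21*(-458) = -2 + 9618 = 9616)
(t - f(-149, j(-5))) - z = (1933 - 1*2) - 1*9616 = (1933 - 2) - 9616 = 1931 - 9616 = -7685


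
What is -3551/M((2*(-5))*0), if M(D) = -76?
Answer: 3551/76 ≈ 46.724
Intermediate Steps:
-3551/M((2*(-5))*0) = -3551/(-76) = -3551*(-1/76) = 3551/76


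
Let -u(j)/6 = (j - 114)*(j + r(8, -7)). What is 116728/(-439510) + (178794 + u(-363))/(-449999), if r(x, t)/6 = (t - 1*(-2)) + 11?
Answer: 140108373764/98889530245 ≈ 1.4168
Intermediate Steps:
r(x, t) = 78 + 6*t (r(x, t) = 6*((t - 1*(-2)) + 11) = 6*((t + 2) + 11) = 6*((2 + t) + 11) = 6*(13 + t) = 78 + 6*t)
u(j) = -6*(-114 + j)*(36 + j) (u(j) = -6*(j - 114)*(j + (78 + 6*(-7))) = -6*(-114 + j)*(j + (78 - 42)) = -6*(-114 + j)*(j + 36) = -6*(-114 + j)*(36 + j))
116728/(-439510) + (178794 + u(-363))/(-449999) = 116728/(-439510) + (178794 + (24624 - 6*(-363)² + 468*(-363)))/(-449999) = 116728*(-1/439510) + (178794 + (24624 - 6*131769 - 169884))*(-1/449999) = -58364/219755 + (178794 + (24624 - 790614 - 169884))*(-1/449999) = -58364/219755 + (178794 - 935874)*(-1/449999) = -58364/219755 - 757080*(-1/449999) = -58364/219755 + 757080/449999 = 140108373764/98889530245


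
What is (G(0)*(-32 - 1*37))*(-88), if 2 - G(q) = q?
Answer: 12144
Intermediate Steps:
G(q) = 2 - q
(G(0)*(-32 - 1*37))*(-88) = ((2 - 1*0)*(-32 - 1*37))*(-88) = ((2 + 0)*(-32 - 37))*(-88) = (2*(-69))*(-88) = -138*(-88) = 12144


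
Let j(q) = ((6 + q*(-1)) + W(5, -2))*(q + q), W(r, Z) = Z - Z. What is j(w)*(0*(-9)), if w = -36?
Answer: 0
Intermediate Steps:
W(r, Z) = 0
j(q) = 2*q*(6 - q) (j(q) = ((6 + q*(-1)) + 0)*(q + q) = ((6 - q) + 0)*(2*q) = (6 - q)*(2*q) = 2*q*(6 - q))
j(w)*(0*(-9)) = (2*(-36)*(6 - 1*(-36)))*(0*(-9)) = (2*(-36)*(6 + 36))*0 = (2*(-36)*42)*0 = -3024*0 = 0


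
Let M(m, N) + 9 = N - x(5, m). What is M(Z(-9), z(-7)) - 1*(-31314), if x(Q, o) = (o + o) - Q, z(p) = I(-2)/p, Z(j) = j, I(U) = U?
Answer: 219298/7 ≈ 31328.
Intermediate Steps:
z(p) = -2/p
x(Q, o) = -Q + 2*o (x(Q, o) = 2*o - Q = -Q + 2*o)
M(m, N) = -4 + N - 2*m (M(m, N) = -9 + (N - (-1*5 + 2*m)) = -9 + (N - (-5 + 2*m)) = -9 + (N + (5 - 2*m)) = -9 + (5 + N - 2*m) = -4 + N - 2*m)
M(Z(-9), z(-7)) - 1*(-31314) = (-4 - 2/(-7) - 2*(-9)) - 1*(-31314) = (-4 - 2*(-⅐) + 18) + 31314 = (-4 + 2/7 + 18) + 31314 = 100/7 + 31314 = 219298/7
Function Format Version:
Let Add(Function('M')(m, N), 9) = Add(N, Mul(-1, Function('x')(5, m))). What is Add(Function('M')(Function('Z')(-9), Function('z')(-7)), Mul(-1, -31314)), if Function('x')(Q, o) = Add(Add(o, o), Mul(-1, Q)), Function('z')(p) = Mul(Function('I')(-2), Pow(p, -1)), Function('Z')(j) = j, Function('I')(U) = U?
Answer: Rational(219298, 7) ≈ 31328.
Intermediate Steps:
Function('z')(p) = Mul(-2, Pow(p, -1))
Function('x')(Q, o) = Add(Mul(-1, Q), Mul(2, o)) (Function('x')(Q, o) = Add(Mul(2, o), Mul(-1, Q)) = Add(Mul(-1, Q), Mul(2, o)))
Function('M')(m, N) = Add(-4, N, Mul(-2, m)) (Function('M')(m, N) = Add(-9, Add(N, Mul(-1, Add(Mul(-1, 5), Mul(2, m))))) = Add(-9, Add(N, Mul(-1, Add(-5, Mul(2, m))))) = Add(-9, Add(N, Add(5, Mul(-2, m)))) = Add(-9, Add(5, N, Mul(-2, m))) = Add(-4, N, Mul(-2, m)))
Add(Function('M')(Function('Z')(-9), Function('z')(-7)), Mul(-1, -31314)) = Add(Add(-4, Mul(-2, Pow(-7, -1)), Mul(-2, -9)), Mul(-1, -31314)) = Add(Add(-4, Mul(-2, Rational(-1, 7)), 18), 31314) = Add(Add(-4, Rational(2, 7), 18), 31314) = Add(Rational(100, 7), 31314) = Rational(219298, 7)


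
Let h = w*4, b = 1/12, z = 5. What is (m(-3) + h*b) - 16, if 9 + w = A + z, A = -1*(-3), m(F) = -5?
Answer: -64/3 ≈ -21.333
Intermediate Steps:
A = 3
w = -1 (w = -9 + (3 + 5) = -9 + 8 = -1)
b = 1/12 ≈ 0.083333
h = -4 (h = -1*4 = -4)
(m(-3) + h*b) - 16 = (-5 - 4*1/12) - 16 = (-5 - ⅓) - 16 = -16/3 - 16 = -64/3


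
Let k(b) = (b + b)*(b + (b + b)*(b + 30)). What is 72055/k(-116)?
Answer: -72055/4601952 ≈ -0.015657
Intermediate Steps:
k(b) = 2*b*(b + 2*b*(30 + b)) (k(b) = (2*b)*(b + (2*b)*(30 + b)) = (2*b)*(b + 2*b*(30 + b)) = 2*b*(b + 2*b*(30 + b)))
72055/k(-116) = 72055/(((-116)²*(122 + 4*(-116)))) = 72055/((13456*(122 - 464))) = 72055/((13456*(-342))) = 72055/(-4601952) = 72055*(-1/4601952) = -72055/4601952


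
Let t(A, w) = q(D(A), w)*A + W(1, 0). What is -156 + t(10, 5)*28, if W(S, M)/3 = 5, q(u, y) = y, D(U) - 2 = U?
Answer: 1664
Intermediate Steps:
D(U) = 2 + U
W(S, M) = 15 (W(S, M) = 3*5 = 15)
t(A, w) = 15 + A*w (t(A, w) = w*A + 15 = A*w + 15 = 15 + A*w)
-156 + t(10, 5)*28 = -156 + (15 + 10*5)*28 = -156 + (15 + 50)*28 = -156 + 65*28 = -156 + 1820 = 1664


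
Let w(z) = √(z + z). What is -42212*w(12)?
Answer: -84424*√6 ≈ -2.0680e+5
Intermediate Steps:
w(z) = √2*√z (w(z) = √(2*z) = √2*√z)
-42212*w(12) = -42212*√2*√12 = -42212*√2*2*√3 = -84424*√6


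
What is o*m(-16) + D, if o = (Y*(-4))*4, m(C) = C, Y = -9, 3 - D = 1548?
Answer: -3849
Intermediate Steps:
D = -1545 (D = 3 - 1*1548 = 3 - 1548 = -1545)
o = 144 (o = -9*(-4)*4 = 36*4 = 144)
o*m(-16) + D = 144*(-16) - 1545 = -2304 - 1545 = -3849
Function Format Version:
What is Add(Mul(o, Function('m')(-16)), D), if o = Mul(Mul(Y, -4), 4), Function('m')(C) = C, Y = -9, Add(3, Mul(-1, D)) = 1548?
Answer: -3849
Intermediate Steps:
D = -1545 (D = Add(3, Mul(-1, 1548)) = Add(3, -1548) = -1545)
o = 144 (o = Mul(Mul(-9, -4), 4) = Mul(36, 4) = 144)
Add(Mul(o, Function('m')(-16)), D) = Add(Mul(144, -16), -1545) = Add(-2304, -1545) = -3849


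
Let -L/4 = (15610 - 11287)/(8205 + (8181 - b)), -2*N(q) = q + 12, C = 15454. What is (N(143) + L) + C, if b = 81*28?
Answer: 72356045/4706 ≈ 15375.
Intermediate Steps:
b = 2268
N(q) = -6 - q/2 (N(q) = -(q + 12)/2 = -(12 + q)/2 = -6 - q/2)
L = -2882/2353 (L = -4*(15610 - 11287)/(8205 + (8181 - 1*2268)) = -17292/(8205 + (8181 - 2268)) = -17292/(8205 + 5913) = -17292/14118 = -4*1441/4706 = -2882/2353 ≈ -1.2248)
(N(143) + L) + C = ((-6 - 1/2*143) - 2882/2353) + 15454 = ((-6 - 143/2) - 2882/2353) + 15454 = (-155/2 - 2882/2353) + 15454 = -370479/4706 + 15454 = 72356045/4706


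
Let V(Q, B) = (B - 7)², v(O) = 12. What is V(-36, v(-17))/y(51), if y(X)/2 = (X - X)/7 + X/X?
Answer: 25/2 ≈ 12.500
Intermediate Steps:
V(Q, B) = (-7 + B)²
y(X) = 2 (y(X) = 2*((X - X)/7 + X/X) = 2*(0*(⅐) + 1) = 2*(0 + 1) = 2*1 = 2)
V(-36, v(-17))/y(51) = (-7 + 12)²/2 = 5²*(½) = 25*(½) = 25/2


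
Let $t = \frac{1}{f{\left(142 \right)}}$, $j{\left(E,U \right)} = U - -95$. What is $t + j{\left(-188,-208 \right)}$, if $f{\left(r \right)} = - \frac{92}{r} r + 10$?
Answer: $- \frac{9267}{82} \approx -113.01$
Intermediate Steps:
$f{\left(r \right)} = -82$ ($f{\left(r \right)} = -92 + 10 = -82$)
$j{\left(E,U \right)} = 95 + U$ ($j{\left(E,U \right)} = U + 95 = 95 + U$)
$t = - \frac{1}{82}$ ($t = \frac{1}{-82} = - \frac{1}{82} \approx -0.012195$)
$t + j{\left(-188,-208 \right)} = - \frac{1}{82} + \left(95 - 208\right) = - \frac{1}{82} - 113 = - \frac{9267}{82}$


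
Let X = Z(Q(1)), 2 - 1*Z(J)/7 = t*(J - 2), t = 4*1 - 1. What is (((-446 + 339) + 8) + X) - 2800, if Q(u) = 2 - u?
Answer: -2864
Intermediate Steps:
t = 3 (t = 4 - 1 = 3)
Z(J) = 56 - 21*J (Z(J) = 14 - 21*(J - 2) = 14 - 21*(-2 + J) = 14 - 7*(-6 + 3*J) = 14 + (42 - 21*J) = 56 - 21*J)
X = 35 (X = 56 - 21*(2 - 1*1) = 56 - 21*(2 - 1) = 56 - 21*1 = 56 - 21 = 35)
(((-446 + 339) + 8) + X) - 2800 = (((-446 + 339) + 8) + 35) - 2800 = ((-107 + 8) + 35) - 2800 = (-99 + 35) - 2800 = -64 - 2800 = -2864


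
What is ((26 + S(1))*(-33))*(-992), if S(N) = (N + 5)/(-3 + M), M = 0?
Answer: 785664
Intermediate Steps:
S(N) = -5/3 - N/3 (S(N) = (N + 5)/(-3 + 0) = (5 + N)/(-3) = (5 + N)*(-1/3) = -5/3 - N/3)
((26 + S(1))*(-33))*(-992) = ((26 + (-5/3 - 1/3*1))*(-33))*(-992) = ((26 + (-5/3 - 1/3))*(-33))*(-992) = ((26 - 2)*(-33))*(-992) = (24*(-33))*(-992) = -792*(-992) = 785664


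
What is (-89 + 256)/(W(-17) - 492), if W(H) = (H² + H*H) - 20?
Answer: 167/66 ≈ 2.5303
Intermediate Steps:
W(H) = -20 + 2*H² (W(H) = (H² + H²) - 20 = 2*H² - 20 = -20 + 2*H²)
(-89 + 256)/(W(-17) - 492) = (-89 + 256)/((-20 + 2*(-17)²) - 492) = 167/((-20 + 2*289) - 492) = 167/((-20 + 578) - 492) = 167/(558 - 492) = 167/66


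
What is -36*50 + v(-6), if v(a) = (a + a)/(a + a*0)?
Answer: -1798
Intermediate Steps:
v(a) = 2 (v(a) = (2*a)/(a + 0) = (2*a)/a = 2)
-36*50 + v(-6) = -36*50 + 2 = -1800 + 2 = -1798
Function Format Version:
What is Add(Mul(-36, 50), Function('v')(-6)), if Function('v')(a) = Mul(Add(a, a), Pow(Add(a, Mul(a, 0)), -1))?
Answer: -1798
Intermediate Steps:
Function('v')(a) = 2 (Function('v')(a) = Mul(Mul(2, a), Pow(Add(a, 0), -1)) = Mul(Mul(2, a), Pow(a, -1)) = 2)
Add(Mul(-36, 50), Function('v')(-6)) = Add(Mul(-36, 50), 2) = Add(-1800, 2) = -1798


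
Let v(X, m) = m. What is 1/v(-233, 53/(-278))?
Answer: -278/53 ≈ -5.2453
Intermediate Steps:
1/v(-233, 53/(-278)) = 1/(53/(-278)) = 1/(53*(-1/278)) = 1/(-53/278) = -278/53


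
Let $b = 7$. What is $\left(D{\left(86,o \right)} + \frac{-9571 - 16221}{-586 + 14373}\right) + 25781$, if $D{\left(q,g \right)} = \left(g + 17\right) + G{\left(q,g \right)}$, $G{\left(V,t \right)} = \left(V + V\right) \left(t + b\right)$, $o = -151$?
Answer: $\frac{12092981}{13787} \approx 877.13$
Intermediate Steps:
$G{\left(V,t \right)} = 2 V \left(7 + t\right)$ ($G{\left(V,t \right)} = \left(V + V\right) \left(t + 7\right) = 2 V \left(7 + t\right)$)
$D{\left(q,g \right)} = 17 + g + 2 q \left(7 + g\right)$ ($D{\left(q,g \right)} = \left(g + 17\right) + 2 q \left(7 + g\right) = \left(17 + g\right) + 2 q \left(7 + g\right) = 17 + g + 2 q \left(7 + g\right)$)
$\left(D{\left(86,o \right)} + \frac{-9571 - 16221}{-586 + 14373}\right) + 25781 = \left(\left(17 - 151 + 2 \cdot 86 \left(7 - 151\right)\right) + \frac{-9571 - 16221}{-586 + 14373}\right) + 25781 = \left(\left(17 - 151 + 2 \cdot 86 \left(-144\right)\right) - \frac{25792}{13787}\right) + 25781 = \left(\left(17 - 151 - 24768\right) - \frac{25792}{13787}\right) + 25781 = \left(-24902 - \frac{25792}{13787}\right) + 25781 = - \frac{343349666}{13787} + 25781 = \frac{12092981}{13787}$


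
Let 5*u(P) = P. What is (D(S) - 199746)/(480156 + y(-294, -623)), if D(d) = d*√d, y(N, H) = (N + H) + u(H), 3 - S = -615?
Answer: -166455/399262 + 515*√618/399262 ≈ -0.38484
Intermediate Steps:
S = 618 (S = 3 - 1*(-615) = 3 + 615 = 618)
u(P) = P/5
y(N, H) = N + 6*H/5 (y(N, H) = (N + H) + H/5 = (H + N) + H/5 = N + 6*H/5)
D(d) = d^(3/2)
(D(S) - 199746)/(480156 + y(-294, -623)) = (618^(3/2) - 199746)/(480156 + (-294 + (6/5)*(-623))) = (618*√618 - 199746)/(480156 + (-294 - 3738/5)) = (-199746 + 618*√618)/(480156 - 5208/5) = (-199746 + 618*√618)/(2395572/5) = (-199746 + 618*√618)*(5/2395572) = -166455/399262 + 515*√618/399262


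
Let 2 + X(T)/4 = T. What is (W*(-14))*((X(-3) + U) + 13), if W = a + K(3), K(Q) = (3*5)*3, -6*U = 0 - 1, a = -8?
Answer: 10619/3 ≈ 3539.7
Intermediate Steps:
X(T) = -8 + 4*T
U = 1/6 (U = -(0 - 1)/6 = -1/6*(-1) = 1/6 ≈ 0.16667)
K(Q) = 45 (K(Q) = 15*3 = 45)
W = 37 (W = -8 + 45 = 37)
(W*(-14))*((X(-3) + U) + 13) = (37*(-14))*(((-8 + 4*(-3)) + 1/6) + 13) = -518*(((-8 - 12) + 1/6) + 13) = -518*((-20 + 1/6) + 13) = -518*(-119/6 + 13) = -518*(-41/6) = 10619/3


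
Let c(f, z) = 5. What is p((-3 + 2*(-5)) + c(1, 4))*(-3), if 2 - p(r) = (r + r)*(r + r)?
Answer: 762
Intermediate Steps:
p(r) = 2 - 4*r² (p(r) = 2 - (r + r)*(r + r) = 2 - 2*r*2*r = 2 - 4*r²)
p((-3 + 2*(-5)) + c(1, 4))*(-3) = (2 - 4*((-3 + 2*(-5)) + 5)²)*(-3) = (2 - 4*((-3 - 10) + 5)²)*(-3) = (2 - 4*(-13 + 5)²)*(-3) = (2 - 4*(-8)²)*(-3) = (2 - 4*64)*(-3) = (2 - 256)*(-3) = -254*(-3) = 762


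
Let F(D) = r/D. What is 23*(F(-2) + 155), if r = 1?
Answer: 7107/2 ≈ 3553.5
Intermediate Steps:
F(D) = 1/D
23*(F(-2) + 155) = 23*(1/(-2) + 155) = 23*(-1/2 + 155) = 23*(309/2) = 7107/2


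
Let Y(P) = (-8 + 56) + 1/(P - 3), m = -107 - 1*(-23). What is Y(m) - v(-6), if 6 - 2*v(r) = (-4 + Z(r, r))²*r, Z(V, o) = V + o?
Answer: -62902/87 ≈ -723.01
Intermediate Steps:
m = -84 (m = -107 + 23 = -84)
v(r) = 3 - r*(-4 + 2*r)²/2 (v(r) = 3 - (-4 + (r + r))²*r/2 = 3 - (-4 + 2*r)²*r/2 = 3 - r*(-4 + 2*r)²/2)
Y(P) = 48 + 1/(-3 + P)
Y(m) - v(-6) = (-143 + 48*(-84))/(-3 - 84) - (3 - 2*(-6)*(-2 - 6)²) = (-143 - 4032)/(-87) - (3 - 2*(-6)*(-8)²) = -1/87*(-4175) - (3 - 2*(-6)*64) = 4175/87 - (3 + 768) = 4175/87 - 1*771 = 4175/87 - 771 = -62902/87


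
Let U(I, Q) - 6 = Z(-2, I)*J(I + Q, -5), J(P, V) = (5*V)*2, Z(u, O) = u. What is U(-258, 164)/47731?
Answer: 106/47731 ≈ 0.0022208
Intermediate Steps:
J(P, V) = 10*V
U(I, Q) = 106 (U(I, Q) = 6 - 20*(-5) = 6 - 2*(-50) = 6 + 100 = 106)
U(-258, 164)/47731 = 106/47731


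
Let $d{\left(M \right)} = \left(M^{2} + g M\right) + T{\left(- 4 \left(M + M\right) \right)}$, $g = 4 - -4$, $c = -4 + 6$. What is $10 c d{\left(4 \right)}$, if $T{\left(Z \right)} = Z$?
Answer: $320$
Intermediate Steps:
$c = 2$
$g = 8$ ($g = 4 + 4 = 8$)
$d{\left(M \right)} = M^{2}$ ($d{\left(M \right)} = \left(M^{2} + 8 M\right) - 4 \left(M + M\right) = \left(M^{2} + 8 M\right) - 4 \cdot 2 M = \left(M^{2} + 8 M\right) - 8 M = M^{2}$)
$10 c d{\left(4 \right)} = 10 \cdot 2 \cdot 4^{2} = 20 \cdot 16 = 320$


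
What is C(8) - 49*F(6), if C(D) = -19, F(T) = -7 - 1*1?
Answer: 373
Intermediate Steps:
F(T) = -8 (F(T) = -7 - 1 = -8)
C(8) - 49*F(6) = -19 - 49*(-8) = -19 + 392 = 373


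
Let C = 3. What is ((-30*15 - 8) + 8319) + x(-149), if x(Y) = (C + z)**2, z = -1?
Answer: 7865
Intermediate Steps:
x(Y) = 4 (x(Y) = (3 - 1)**2 = 2**2 = 4)
((-30*15 - 8) + 8319) + x(-149) = ((-30*15 - 8) + 8319) + 4 = ((-450 - 8) + 8319) + 4 = (-458 + 8319) + 4 = 7861 + 4 = 7865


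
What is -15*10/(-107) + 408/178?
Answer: 35178/9523 ≈ 3.6940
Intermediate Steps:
-15*10/(-107) + 408/178 = -150*(-1/107) + 408*(1/178) = 150/107 + 204/89 = 35178/9523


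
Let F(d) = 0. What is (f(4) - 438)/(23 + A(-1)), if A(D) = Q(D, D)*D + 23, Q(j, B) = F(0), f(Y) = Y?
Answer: -217/23 ≈ -9.4348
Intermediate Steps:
Q(j, B) = 0
A(D) = 23 (A(D) = 0*D + 23 = 0 + 23 = 23)
(f(4) - 438)/(23 + A(-1)) = (4 - 438)/(23 + 23) = -434/46 = -434*1/46 = -217/23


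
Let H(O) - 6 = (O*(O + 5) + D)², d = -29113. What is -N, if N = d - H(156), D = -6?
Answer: 630541219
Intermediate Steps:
H(O) = 6 + (-6 + O*(5 + O))² (H(O) = 6 + (O*(O + 5) - 6)² = 6 + (O*(5 + O) - 6)² = 6 + (-6 + O*(5 + O))²)
N = -630541219 (N = -29113 - (6 + (-6 + 156² + 5*156)²) = -29113 - (6 + (-6 + 24336 + 780)²) = -29113 - (6 + 25110²) = -29113 - (6 + 630512100) = -29113 - 1*630512106 = -29113 - 630512106 = -630541219)
-N = -1*(-630541219) = 630541219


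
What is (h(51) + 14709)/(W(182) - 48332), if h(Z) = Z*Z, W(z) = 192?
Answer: -1731/4814 ≈ -0.35958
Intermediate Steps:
h(Z) = Z²
(h(51) + 14709)/(W(182) - 48332) = (51² + 14709)/(192 - 48332) = (2601 + 14709)/(-48140) = 17310*(-1/48140) = -1731/4814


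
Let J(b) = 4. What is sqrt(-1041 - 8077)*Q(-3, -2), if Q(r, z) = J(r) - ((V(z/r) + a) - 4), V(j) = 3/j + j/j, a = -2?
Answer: 9*I*sqrt(9118)/2 ≈ 429.7*I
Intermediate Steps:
V(j) = 1 + 3/j (V(j) = 3/j + 1 = 1 + 3/j)
Q(r, z) = 10 - r*(3 + z/r)/z (Q(r, z) = 4 - (((3 + z/r)/((z/r)) - 2) - 4) = 4 - (((r/z)*(3 + z/r) - 2) - 4) = 4 - ((r*(3 + z/r)/z - 2) - 4) = 4 - ((-2 + r*(3 + z/r)/z) - 4) = 4 - (-6 + r*(3 + z/r)/z) = 4 + (6 - r*(3 + z/r)/z) = 10 - r*(3 + z/r)/z)
sqrt(-1041 - 8077)*Q(-3, -2) = sqrt(-1041 - 8077)*(9 - 3*(-3)/(-2)) = sqrt(-9118)*(9 - 3*(-3)*(-1/2)) = (I*sqrt(9118))*(9 - 9/2) = (I*sqrt(9118))*(9/2) = 9*I*sqrt(9118)/2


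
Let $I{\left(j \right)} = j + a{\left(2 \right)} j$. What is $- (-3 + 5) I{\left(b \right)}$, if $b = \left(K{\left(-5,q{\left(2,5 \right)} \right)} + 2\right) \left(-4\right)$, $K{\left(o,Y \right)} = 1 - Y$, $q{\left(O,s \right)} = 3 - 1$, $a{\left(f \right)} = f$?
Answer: $24$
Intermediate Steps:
$q{\left(O,s \right)} = 2$ ($q{\left(O,s \right)} = 3 - 1 = 2$)
$b = -4$ ($b = \left(\left(1 - 2\right) + 2\right) \left(-4\right) = \left(-1 + 2\right) \left(-4\right) = 1 \left(-4\right) = -4$)
$I{\left(j \right)} = 3 j$ ($I{\left(j \right)} = j + 2 j = 3 j$)
$- (-3 + 5) I{\left(b \right)} = - (-3 + 5) 3 \left(-4\right) = \left(-1\right) 2 \left(-12\right) = \left(-2\right) \left(-12\right) = 24$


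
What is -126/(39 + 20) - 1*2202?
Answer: -130044/59 ≈ -2204.1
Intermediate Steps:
-126/(39 + 20) - 1*2202 = -126/59 - 2202 = -130044/59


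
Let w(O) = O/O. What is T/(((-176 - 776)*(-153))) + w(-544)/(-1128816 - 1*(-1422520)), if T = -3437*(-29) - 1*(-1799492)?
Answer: 5810338571/445622394 ≈ 13.039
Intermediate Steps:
T = 1899165 (T = 99673 + 1799492 = 1899165)
w(O) = 1
T/(((-176 - 776)*(-153))) + w(-544)/(-1128816 - 1*(-1422520)) = 1899165/(((-176 - 776)*(-153))) + 1/(-1128816 - 1*(-1422520)) = 1899165/((-952*(-153))) + 1/(-1128816 + 1422520) = 1899165/145656 + 1/293704 = 1899165*(1/145656) + 1*(1/293704) = 633055/48552 + 1/293704 = 5810338571/445622394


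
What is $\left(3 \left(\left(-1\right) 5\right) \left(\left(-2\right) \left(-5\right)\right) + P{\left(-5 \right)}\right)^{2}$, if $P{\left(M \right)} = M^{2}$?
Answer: $15625$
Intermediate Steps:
$\left(3 \left(\left(-1\right) 5\right) \left(\left(-2\right) \left(-5\right)\right) + P{\left(-5 \right)}\right)^{2} = \left(3 \left(\left(-1\right) 5\right) \left(\left(-2\right) \left(-5\right)\right) + \left(-5\right)^{2}\right)^{2} = \left(3 \left(-5\right) 10 + 25\right)^{2} = \left(\left(-15\right) 10 + 25\right)^{2} = \left(-150 + 25\right)^{2} = \left(-125\right)^{2} = 15625$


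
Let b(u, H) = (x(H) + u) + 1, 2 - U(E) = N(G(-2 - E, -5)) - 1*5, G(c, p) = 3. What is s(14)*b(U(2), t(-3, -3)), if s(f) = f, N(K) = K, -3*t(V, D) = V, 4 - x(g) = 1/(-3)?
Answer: 392/3 ≈ 130.67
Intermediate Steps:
x(g) = 13/3 (x(g) = 4 - 1/(-3) = 4 - 1*(-⅓) = 4 + ⅓ = 13/3)
t(V, D) = -V/3
U(E) = 4 (U(E) = 2 - (3 - 1*5) = 2 - (3 - 5) = 2 - 1*(-2) = 2 + 2 = 4)
b(u, H) = 16/3 + u (b(u, H) = (13/3 + u) + 1 = 16/3 + u)
s(14)*b(U(2), t(-3, -3)) = 14*(16/3 + 4) = 14*(28/3) = 392/3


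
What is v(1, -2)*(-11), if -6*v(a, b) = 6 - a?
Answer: 55/6 ≈ 9.1667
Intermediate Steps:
v(a, b) = -1 + a/6 (v(a, b) = -(6 - a)/6 = -1 + a/6)
v(1, -2)*(-11) = (-1 + (⅙)*1)*(-11) = (-1 + ⅙)*(-11) = -⅚*(-11) = 55/6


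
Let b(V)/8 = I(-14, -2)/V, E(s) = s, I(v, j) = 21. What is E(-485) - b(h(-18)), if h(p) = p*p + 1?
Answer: -157793/325 ≈ -485.52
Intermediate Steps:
h(p) = 1 + p² (h(p) = p² + 1 = 1 + p²)
b(V) = 168/V (b(V) = 8*(21/V) = 168/V)
E(-485) - b(h(-18)) = -485 - 168/(1 + (-18)²) = -485 - 168/(1 + 324) = -485 - 168/325 = -157793/325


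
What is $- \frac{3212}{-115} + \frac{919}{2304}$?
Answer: $\frac{7506133}{264960} \approx 28.329$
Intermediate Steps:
$- \frac{3212}{-115} + \frac{919}{2304} = \left(-3212\right) \left(- \frac{1}{115}\right) + 919 \cdot \frac{1}{2304} = \frac{3212}{115} + \frac{919}{2304} = \frac{7506133}{264960}$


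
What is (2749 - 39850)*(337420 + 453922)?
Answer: -29359579542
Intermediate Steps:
(2749 - 39850)*(337420 + 453922) = -37101*791342 = -29359579542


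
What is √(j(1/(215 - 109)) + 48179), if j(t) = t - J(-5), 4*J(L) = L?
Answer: 11*√4473995/106 ≈ 219.50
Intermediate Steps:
J(L) = L/4
j(t) = 5/4 + t (j(t) = t - (-5)/4 = t - 1*(-5/4) = t + 5/4 = 5/4 + t)
√(j(1/(215 - 109)) + 48179) = √((5/4 + 1/(215 - 109)) + 48179) = √((5/4 + 1/106) + 48179) = √(267/212 + 48179) = √(10214215/212) = 11*√4473995/106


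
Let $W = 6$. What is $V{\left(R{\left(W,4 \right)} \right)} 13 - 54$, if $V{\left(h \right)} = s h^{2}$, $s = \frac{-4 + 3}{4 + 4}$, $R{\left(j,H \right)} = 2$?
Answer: $- \frac{121}{2} \approx -60.5$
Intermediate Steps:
$s = - \frac{1}{8} \approx -0.125$
$V{\left(h \right)} = - \frac{h^{2}}{8}$
$V{\left(R{\left(W,4 \right)} \right)} 13 - 54 = - \frac{2^{2}}{8} \cdot 13 - 54 = \left(- \frac{1}{8}\right) 4 \cdot 13 - 54 = \left(- \frac{1}{2}\right) 13 - 54 = - \frac{13}{2} - 54 = - \frac{121}{2}$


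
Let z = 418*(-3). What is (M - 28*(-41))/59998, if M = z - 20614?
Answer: -10360/29999 ≈ -0.34535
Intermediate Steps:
z = -1254
M = -21868 (M = -1254 - 20614 = -21868)
(M - 28*(-41))/59998 = (-21868 - 28*(-41))/59998 = (-21868 + 1148)*(1/59998) = -20720*1/59998 = -10360/29999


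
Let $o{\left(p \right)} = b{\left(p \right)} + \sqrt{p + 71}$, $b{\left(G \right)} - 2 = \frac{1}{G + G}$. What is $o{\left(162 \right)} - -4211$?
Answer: $\frac{1365013}{324} + \sqrt{233} \approx 4228.3$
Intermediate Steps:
$b{\left(G \right)} = 2 + \frac{1}{2 G}$ ($b{\left(G \right)} = 2 + \frac{1}{G + G} = 2 + \frac{1}{2 G}$)
$o{\left(p \right)} = 2 + \sqrt{71 + p} + \frac{1}{2 p}$ ($o{\left(p \right)} = \left(2 + \frac{1}{2 p}\right) + \sqrt{p + 71} = \left(2 + \frac{1}{2 p}\right) + \sqrt{71 + p} = 2 + \sqrt{71 + p} + \frac{1}{2 p}$)
$o{\left(162 \right)} - -4211 = \left(2 + \sqrt{71 + 162} + \frac{1}{2 \cdot 162}\right) - -4211 = \left(2 + \sqrt{233} + \frac{1}{2} \cdot \frac{1}{162}\right) + 4211 = \left(2 + \sqrt{233} + \frac{1}{324}\right) + 4211 = \left(\frac{649}{324} + \sqrt{233}\right) + 4211 = \frac{1365013}{324} + \sqrt{233}$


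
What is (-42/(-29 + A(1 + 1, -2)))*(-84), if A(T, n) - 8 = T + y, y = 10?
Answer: -392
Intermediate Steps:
A(T, n) = 18 + T (A(T, n) = 8 + (T + 10) = 8 + (10 + T) = 18 + T)
(-42/(-29 + A(1 + 1, -2)))*(-84) = (-42/(-29 + (18 + (1 + 1))))*(-84) = (-42/(-29 + (18 + 2)))*(-84) = (-42/(-29 + 20))*(-84) = (-42/(-9))*(-84) = -1/9*(-42)*(-84) = (14/3)*(-84) = -392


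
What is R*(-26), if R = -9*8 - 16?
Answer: 2288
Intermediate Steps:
R = -88 (R = -72 - 16 = -88)
R*(-26) = -88*(-26) = 2288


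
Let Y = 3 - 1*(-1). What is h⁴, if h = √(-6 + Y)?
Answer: 4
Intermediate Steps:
Y = 4 (Y = 3 + 1 = 4)
h = I*√2 (h = √(-6 + 4) = √(-2) = I*√2 ≈ 1.4142*I)
h⁴ = (I*√2)⁴ = 4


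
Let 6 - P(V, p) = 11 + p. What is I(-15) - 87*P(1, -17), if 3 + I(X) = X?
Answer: -1062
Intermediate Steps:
P(V, p) = -5 - p (P(V, p) = 6 - (11 + p) = 6 + (-11 - p) = -5 - p)
I(X) = -3 + X
I(-15) - 87*P(1, -17) = (-3 - 15) - 87*(-5 - 1*(-17)) = -18 - 87*(-5 + 17) = -18 - 87*12 = -18 - 1044 = -1062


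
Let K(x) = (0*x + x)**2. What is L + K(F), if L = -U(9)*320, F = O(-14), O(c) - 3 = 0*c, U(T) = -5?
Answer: 1609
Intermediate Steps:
O(c) = 3 (O(c) = 3 + 0*c = 3 + 0 = 3)
F = 3
L = 1600 (L = -(-5)*320 = -1*(-1600) = 1600)
K(x) = x**2 (K(x) = (0 + x)**2 = x**2)
L + K(F) = 1600 + 3**2 = 1600 + 9 = 1609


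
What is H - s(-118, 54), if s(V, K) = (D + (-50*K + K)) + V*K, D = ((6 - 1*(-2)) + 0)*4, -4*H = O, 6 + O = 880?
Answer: 17535/2 ≈ 8767.5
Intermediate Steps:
O = 874 (O = -6 + 880 = 874)
H = -437/2 (H = -¼*874 = -437/2 ≈ -218.50)
D = 32 (D = ((6 + 2) + 0)*4 = (8 + 0)*4 = 8*4 = 32)
s(V, K) = 32 - 49*K + K*V (s(V, K) = (32 + (-50*K + K)) + V*K = (32 - 49*K) + K*V = 32 - 49*K + K*V)
H - s(-118, 54) = -437/2 - (32 - 49*54 + 54*(-118)) = -437/2 - (32 - 2646 - 6372) = -437/2 - 1*(-8986) = -437/2 + 8986 = 17535/2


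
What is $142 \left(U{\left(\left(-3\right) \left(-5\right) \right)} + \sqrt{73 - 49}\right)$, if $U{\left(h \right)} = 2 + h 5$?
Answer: $10934 + 284 \sqrt{6} \approx 11630.0$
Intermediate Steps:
$U{\left(h \right)} = 2 + 5 h$
$142 \left(U{\left(\left(-3\right) \left(-5\right) \right)} + \sqrt{73 - 49}\right) = 142 \left(\left(2 + 5 \left(\left(-3\right) \left(-5\right)\right)\right) + \sqrt{73 - 49}\right) = 142 \left(\left(2 + 5 \cdot 15\right) + \sqrt{24}\right) = 142 \left(\left(2 + 75\right) + 2 \sqrt{6}\right) = 142 \left(77 + 2 \sqrt{6}\right) = 10934 + 284 \sqrt{6}$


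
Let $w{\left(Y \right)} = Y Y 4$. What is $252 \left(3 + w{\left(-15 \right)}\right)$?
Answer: $227556$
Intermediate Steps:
$w{\left(Y \right)} = 4 Y^{2}$ ($w{\left(Y \right)} = Y^{2} \cdot 4 = 4 Y^{2}$)
$252 \left(3 + w{\left(-15 \right)}\right) = 252 \left(3 + 4 \left(-15\right)^{2}\right) = 252 \left(3 + 4 \cdot 225\right) = 252 \left(3 + 900\right) = 252 \cdot 903 = 227556$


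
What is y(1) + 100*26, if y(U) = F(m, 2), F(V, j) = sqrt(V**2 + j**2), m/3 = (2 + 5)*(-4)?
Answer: 2600 + 2*sqrt(1765) ≈ 2684.0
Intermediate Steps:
m = -84 (m = 3*((2 + 5)*(-4)) = 3*(7*(-4)) = 3*(-28) = -84)
y(U) = 2*sqrt(1765) (y(U) = sqrt((-84)**2 + 2**2) = sqrt(7056 + 4) = sqrt(7060) = 2*sqrt(1765))
y(1) + 100*26 = 2*sqrt(1765) + 100*26 = 2*sqrt(1765) + 2600 = 2600 + 2*sqrt(1765)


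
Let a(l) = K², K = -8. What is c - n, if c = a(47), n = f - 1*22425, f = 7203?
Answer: 15286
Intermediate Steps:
a(l) = 64 (a(l) = (-8)² = 64)
n = -15222 (n = 7203 - 1*22425 = 7203 - 22425 = -15222)
c = 64
c - n = 64 - 1*(-15222) = 64 + 15222 = 15286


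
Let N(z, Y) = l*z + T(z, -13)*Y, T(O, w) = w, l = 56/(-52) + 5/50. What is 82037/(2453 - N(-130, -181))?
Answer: -82037/27 ≈ -3038.4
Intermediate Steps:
l = -127/130 (l = 56*(-1/52) + 5*(1/50) = -14/13 + 1/10 = -127/130 ≈ -0.97692)
N(z, Y) = -13*Y - 127*z/130 (N(z, Y) = -127*z/130 - 13*Y = -13*Y - 127*z/130)
82037/(2453 - N(-130, -181)) = 82037/(2453 - (-13*(-181) - 127/130*(-130))) = 82037/(2453 - (2353 + 127)) = 82037/(2453 - 1*2480) = 82037/(2453 - 2480) = 82037/(-27) = 82037*(-1/27) = -82037/27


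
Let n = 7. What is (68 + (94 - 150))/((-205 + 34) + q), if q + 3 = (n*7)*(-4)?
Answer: -6/185 ≈ -0.032432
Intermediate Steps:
q = -199 (q = -3 + (7*7)*(-4) = -3 + 49*(-4) = -3 - 196 = -199)
(68 + (94 - 150))/((-205 + 34) + q) = (68 + (94 - 150))/((-205 + 34) - 199) = (68 - 56)/(-171 - 199) = 12/(-370) = 12*(-1/370) = -6/185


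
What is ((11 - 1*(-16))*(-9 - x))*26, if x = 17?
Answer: -18252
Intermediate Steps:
((11 - 1*(-16))*(-9 - x))*26 = ((11 - 1*(-16))*(-9 - 1*17))*26 = ((11 + 16)*(-9 - 17))*26 = (27*(-26))*26 = -702*26 = -18252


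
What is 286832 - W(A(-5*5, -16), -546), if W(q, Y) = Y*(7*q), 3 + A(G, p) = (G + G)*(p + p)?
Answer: 6390566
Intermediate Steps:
A(G, p) = -3 + 4*G*p (A(G, p) = -3 + (G + G)*(p + p) = -3 + (2*G)*(2*p) = -3 + 4*G*p)
W(q, Y) = 7*Y*q
286832 - W(A(-5*5, -16), -546) = 286832 - 7*(-546)*(-3 + 4*(-5*5)*(-16)) = 286832 - 7*(-546)*(-3 + 4*(-25)*(-16)) = 286832 - 7*(-546)*(-3 + 1600) = 286832 - 7*(-546)*1597 = 286832 - 1*(-6103734) = 286832 + 6103734 = 6390566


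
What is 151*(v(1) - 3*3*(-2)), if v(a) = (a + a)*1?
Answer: 3020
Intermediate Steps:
v(a) = 2*a (v(a) = (2*a)*1 = 2*a)
151*(v(1) - 3*3*(-2)) = 151*(2*1 - 3*3*(-2)) = 151*(2 - 9*(-2)) = 151*(2 + 18) = 151*20 = 3020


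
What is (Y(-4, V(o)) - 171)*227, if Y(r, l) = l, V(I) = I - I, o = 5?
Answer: -38817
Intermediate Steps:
V(I) = 0
(Y(-4, V(o)) - 171)*227 = (0 - 171)*227 = -171*227 = -38817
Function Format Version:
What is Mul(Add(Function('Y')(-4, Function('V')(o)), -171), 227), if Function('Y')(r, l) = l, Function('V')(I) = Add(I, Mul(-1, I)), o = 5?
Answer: -38817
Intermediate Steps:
Function('V')(I) = 0
Mul(Add(Function('Y')(-4, Function('V')(o)), -171), 227) = Mul(Add(0, -171), 227) = Mul(-171, 227) = -38817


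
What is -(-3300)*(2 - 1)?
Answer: 3300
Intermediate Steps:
-(-3300)*(2 - 1) = -(-3300) = -1*(-3300) = 3300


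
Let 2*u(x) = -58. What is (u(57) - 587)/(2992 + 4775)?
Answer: -616/7767 ≈ -0.079310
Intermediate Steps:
u(x) = -29 (u(x) = (½)*(-58) = -29)
(u(57) - 587)/(2992 + 4775) = (-29 - 587)/(2992 + 4775) = -616/7767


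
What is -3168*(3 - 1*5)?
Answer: 6336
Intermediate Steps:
-3168*(3 - 1*5) = -3168*(3 - 5) = -3168*(-2) = -1056*(-6) = 6336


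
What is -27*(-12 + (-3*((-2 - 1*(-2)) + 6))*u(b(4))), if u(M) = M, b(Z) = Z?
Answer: 2268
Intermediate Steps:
-27*(-12 + (-3*((-2 - 1*(-2)) + 6))*u(b(4))) = -27*(-12 - 3*((-2 - 1*(-2)) + 6)*4) = -27*(-12 - 3*((-2 + 2) + 6)*4) = -27*(-12 - 3*(0 + 6)*4) = -27*(-12 - 3*6*4) = -27*(-12 - 18*4) = -27*(-12 - 72) = -27*(-84) = 2268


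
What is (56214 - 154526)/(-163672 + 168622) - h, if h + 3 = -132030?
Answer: 326732519/2475 ≈ 1.3201e+5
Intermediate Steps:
h = -132033 (h = -3 - 132030 = -132033)
(56214 - 154526)/(-163672 + 168622) - h = (56214 - 154526)/(-163672 + 168622) - 1*(-132033) = -98312/4950 + 132033 = -98312*1/4950 + 132033 = -49156/2475 + 132033 = 326732519/2475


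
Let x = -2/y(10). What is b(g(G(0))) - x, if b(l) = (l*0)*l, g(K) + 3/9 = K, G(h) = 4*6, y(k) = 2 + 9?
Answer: 2/11 ≈ 0.18182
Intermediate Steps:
y(k) = 11
G(h) = 24
g(K) = -⅓ + K
b(l) = 0 (b(l) = 0*l = 0)
x = -2/11 ≈ -0.18182
b(g(G(0))) - x = 0 - 1*(-2/11) = 0 + 2/11 = 2/11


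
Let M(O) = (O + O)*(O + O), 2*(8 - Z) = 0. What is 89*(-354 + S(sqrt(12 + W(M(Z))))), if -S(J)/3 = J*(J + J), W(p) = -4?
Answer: -35778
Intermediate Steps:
Z = 8 (Z = 8 - 1/2*0 = 8 + 0 = 8)
M(O) = 4*O**2 (M(O) = (2*O)*(2*O) = 4*O**2)
S(J) = -6*J**2 (S(J) = -3*J*(J + J) = -3*J*2*J = -6*J**2)
89*(-354 + S(sqrt(12 + W(M(Z))))) = 89*(-354 - 6*(sqrt(12 - 4))**2) = 89*(-354 - 6*(sqrt(8))**2) = 89*(-354 - 6*(2*sqrt(2))**2) = 89*(-354 - 6*8) = 89*(-354 - 48) = 89*(-402) = -35778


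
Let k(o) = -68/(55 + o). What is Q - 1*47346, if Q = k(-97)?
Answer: -994232/21 ≈ -47344.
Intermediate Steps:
Q = 34/21 (Q = -68/(55 - 97) = -68/(-42) = -68*(-1/42) = 34/21 ≈ 1.6190)
Q - 1*47346 = 34/21 - 1*47346 = 34/21 - 47346 = -994232/21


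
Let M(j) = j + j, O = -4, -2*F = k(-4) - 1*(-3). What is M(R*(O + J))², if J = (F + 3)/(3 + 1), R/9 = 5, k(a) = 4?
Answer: 2205225/16 ≈ 1.3783e+5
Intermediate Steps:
F = -7/2 (F = -(4 - 1*(-3))/2 = -(4 + 3)/2 = -½*7 = -7/2 ≈ -3.5000)
R = 45 (R = 9*5 = 45)
J = -⅛ (J = (-7/2 + 3)/(3 + 1) = -½/4 = -½*¼ = -⅛ ≈ -0.12500)
M(j) = 2*j
M(R*(O + J))² = (2*(45*(-4 - ⅛)))² = (2*(45*(-33/8)))² = (2*(-1485/8))² = (-1485/4)² = 2205225/16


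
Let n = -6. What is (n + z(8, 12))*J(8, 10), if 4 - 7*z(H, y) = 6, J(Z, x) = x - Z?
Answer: -88/7 ≈ -12.571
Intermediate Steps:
z(H, y) = -2/7 (z(H, y) = 4/7 - ⅐*6 = 4/7 - 6/7 = -2/7)
(n + z(8, 12))*J(8, 10) = (-6 - 2/7)*(10 - 1*8) = -44*(10 - 8)/7 = -44/7*2 = -88/7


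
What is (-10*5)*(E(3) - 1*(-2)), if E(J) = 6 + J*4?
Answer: -1000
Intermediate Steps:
E(J) = 6 + 4*J
(-10*5)*(E(3) - 1*(-2)) = (-10*5)*((6 + 4*3) - 1*(-2)) = -50*((6 + 12) + 2) = -50*(18 + 2) = -50*20 = -1000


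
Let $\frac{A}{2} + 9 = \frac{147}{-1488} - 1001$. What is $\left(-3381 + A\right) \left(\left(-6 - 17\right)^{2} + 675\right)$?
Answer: $- \frac{403188597}{62} \approx -6.503 \cdot 10^{6}$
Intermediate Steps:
$A = - \frac{501009}{248}$ ($A = -18 + 2 \left(\frac{147}{-1488} - 1001\right) = -18 + 2 \left(147 \left(- \frac{1}{1488}\right) - 1001\right) = -18 + 2 \left(- \frac{49}{496} - 1001\right) = -18 + 2 \left(- \frac{496545}{496}\right) = -18 - \frac{496545}{248} = - \frac{501009}{248} \approx -2020.2$)
$\left(-3381 + A\right) \left(\left(-6 - 17\right)^{2} + 675\right) = \left(-3381 - \frac{501009}{248}\right) \left(\left(-6 - 17\right)^{2} + 675\right) = - \frac{1339497 \left(\left(-23\right)^{2} + 675\right)}{248} = - \frac{1339497 \left(529 + 675\right)}{248} = \left(- \frac{1339497}{248}\right) 1204 = - \frac{403188597}{62}$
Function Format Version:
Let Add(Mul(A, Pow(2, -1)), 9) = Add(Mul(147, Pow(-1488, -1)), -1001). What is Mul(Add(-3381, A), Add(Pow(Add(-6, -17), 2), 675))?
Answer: Rational(-403188597, 62) ≈ -6.5030e+6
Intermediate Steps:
A = Rational(-501009, 248) (A = Add(-18, Mul(2, Add(Mul(147, Pow(-1488, -1)), -1001))) = Add(-18, Mul(2, Add(Mul(147, Rational(-1, 1488)), -1001))) = Add(-18, Mul(2, Add(Rational(-49, 496), -1001))) = Add(-18, Mul(2, Rational(-496545, 496))) = Add(-18, Rational(-496545, 248)) = Rational(-501009, 248) ≈ -2020.2)
Mul(Add(-3381, A), Add(Pow(Add(-6, -17), 2), 675)) = Mul(Add(-3381, Rational(-501009, 248)), Add(Pow(Add(-6, -17), 2), 675)) = Mul(Rational(-1339497, 248), Add(Pow(-23, 2), 675)) = Mul(Rational(-1339497, 248), Add(529, 675)) = Mul(Rational(-1339497, 248), 1204) = Rational(-403188597, 62)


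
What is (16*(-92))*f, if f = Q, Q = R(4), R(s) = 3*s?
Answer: -17664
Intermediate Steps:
Q = 12 (Q = 3*4 = 12)
f = 12
(16*(-92))*f = (16*(-92))*12 = -1472*12 = -17664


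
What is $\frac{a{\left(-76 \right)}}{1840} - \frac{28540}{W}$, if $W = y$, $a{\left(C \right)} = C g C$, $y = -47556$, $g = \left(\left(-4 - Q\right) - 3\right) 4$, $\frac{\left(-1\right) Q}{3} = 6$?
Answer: $\frac{189665401}{1367235} \approx 138.72$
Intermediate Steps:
$Q = -18$ ($Q = \left(-3\right) 6 = -18$)
$g = 44$ ($g = \left(\left(-4 - -18\right) - 3\right) 4 = \left(\left(-4 + 18\right) - 3\right) 4 = \left(14 - 3\right) 4 = 11 \cdot 4 = 44$)
$a{\left(C \right)} = 44 C^{2}$ ($a{\left(C \right)} = C 44 C = 44 C C = 44 C^{2}$)
$W = -47556$
$\frac{a{\left(-76 \right)}}{1840} - \frac{28540}{W} = \frac{44 \left(-76\right)^{2}}{1840} - \frac{28540}{-47556} = 44 \cdot 5776 \cdot \frac{1}{1840} - - \frac{7135}{11889} = 254144 \cdot \frac{1}{1840} + \frac{7135}{11889} = \frac{15884}{115} + \frac{7135}{11889} = \frac{189665401}{1367235}$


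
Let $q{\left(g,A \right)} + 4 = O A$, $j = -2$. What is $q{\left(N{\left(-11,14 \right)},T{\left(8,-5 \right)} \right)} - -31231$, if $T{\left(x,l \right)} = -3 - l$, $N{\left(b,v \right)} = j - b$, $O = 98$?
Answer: $31423$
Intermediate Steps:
$N{\left(b,v \right)} = -2 - b$
$q{\left(g,A \right)} = -4 + 98 A$
$q{\left(N{\left(-11,14 \right)},T{\left(8,-5 \right)} \right)} - -31231 = \left(-4 + 98 \left(-3 - -5\right)\right) - -31231 = \left(-4 + 98 \left(-3 + 5\right)\right) + 31231 = \left(-4 + 98 \cdot 2\right) + 31231 = \left(-4 + 196\right) + 31231 = 192 + 31231 = 31423$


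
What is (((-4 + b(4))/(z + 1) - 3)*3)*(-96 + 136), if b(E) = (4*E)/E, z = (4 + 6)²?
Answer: -360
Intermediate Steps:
z = 100 (z = 10² = 100)
b(E) = 4
(((-4 + b(4))/(z + 1) - 3)*3)*(-96 + 136) = (((-4 + 4)/(100 + 1) - 3)*3)*(-96 + 136) = ((0/101 - 3)*3)*40 = ((0*(1/101) - 3)*3)*40 = ((0 - 3)*3)*40 = -3*3*40 = -9*40 = -360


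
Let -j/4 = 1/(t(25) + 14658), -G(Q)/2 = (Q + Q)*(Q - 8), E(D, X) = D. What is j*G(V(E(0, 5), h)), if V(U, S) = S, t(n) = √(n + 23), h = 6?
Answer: -234528/17904743 + 64*√3/17904743 ≈ -0.013092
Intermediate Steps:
t(n) = √(23 + n)
G(Q) = -4*Q*(-8 + Q) (G(Q) = -2*(Q + Q)*(Q - 8) = -2*2*Q*(-8 + Q) = -4*Q*(-8 + Q))
j = -4/(14658 + 4*√3) (j = -4/(√(23 + 25) + 14658) = -4/(√48 + 14658) = -4/(4*√3 + 14658) = -4/(14658 + 4*√3) ≈ -0.00027276)
j*G(V(E(0, 5), h)) = (-4886/17904743 + 4*√3/53714229)*(4*6*(8 - 1*6)) = (-4886/17904743 + 4*√3/53714229)*(4*6*(8 - 6)) = (-4886/17904743 + 4*√3/53714229)*(4*6*2) = (-4886/17904743 + 4*√3/53714229)*48 = -234528/17904743 + 64*√3/17904743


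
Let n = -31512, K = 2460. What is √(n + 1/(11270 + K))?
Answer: 7*I*√121233030430/13730 ≈ 177.52*I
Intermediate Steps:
√(n + 1/(11270 + K)) = √(-31512 + 1/(11270 + 2460)) = √(-31512 + 1/13730) = √(-432659759/13730) = 7*I*√121233030430/13730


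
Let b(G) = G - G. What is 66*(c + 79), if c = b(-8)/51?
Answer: 5214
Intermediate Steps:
b(G) = 0
c = 0 (c = 0/51 = 0*(1/51) = 0)
66*(c + 79) = 66*(0 + 79) = 66*79 = 5214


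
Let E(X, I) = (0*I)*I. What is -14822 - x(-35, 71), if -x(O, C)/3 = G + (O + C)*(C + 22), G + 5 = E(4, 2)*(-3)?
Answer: -4793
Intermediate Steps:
E(X, I) = 0 (E(X, I) = 0*I = 0)
G = -5 (G = -5 + 0*(-3) = -5 + 0 = -5)
x(O, C) = 15 - 3*(22 + C)*(C + O) (x(O, C) = -3*(-5 + (O + C)*(C + 22)) = -3*(-5 + (C + O)*(22 + C)) = -3*(-5 + (22 + C)*(C + O)) = 15 - 3*(22 + C)*(C + O))
-14822 - x(-35, 71) = -14822 - (15 - 66*71 - 66*(-35) - 3*71**2 - 3*71*(-35)) = -14822 - (15 - 4686 + 2310 - 3*5041 + 7455) = -14822 - (15 - 4686 + 2310 - 15123 + 7455) = -14822 - 1*(-10029) = -14822 + 10029 = -4793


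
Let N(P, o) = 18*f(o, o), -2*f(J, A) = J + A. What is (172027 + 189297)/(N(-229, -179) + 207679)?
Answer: 361324/210901 ≈ 1.7132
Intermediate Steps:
f(J, A) = -A/2 - J/2 (f(J, A) = -(J + A)/2 = -(A + J)/2 = -A/2 - J/2)
N(P, o) = -18*o (N(P, o) = 18*(-o/2 - o/2) = 18*(-o) = -18*o)
(172027 + 189297)/(N(-229, -179) + 207679) = (172027 + 189297)/(-18*(-179) + 207679) = 361324/(3222 + 207679) = 361324/210901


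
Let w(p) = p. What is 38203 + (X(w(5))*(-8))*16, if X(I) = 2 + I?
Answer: 37307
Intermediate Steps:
38203 + (X(w(5))*(-8))*16 = 38203 + ((2 + 5)*(-8))*16 = 38203 + (7*(-8))*16 = 38203 - 56*16 = 38203 - 896 = 37307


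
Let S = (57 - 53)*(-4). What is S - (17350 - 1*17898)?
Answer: 532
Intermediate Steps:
S = -16 (S = 4*(-4) = -16)
S - (17350 - 1*17898) = -16 - (17350 - 1*17898) = -16 - (17350 - 17898) = -16 - 1*(-548) = -16 + 548 = 532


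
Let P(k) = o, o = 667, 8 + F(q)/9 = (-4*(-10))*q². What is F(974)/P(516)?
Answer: 341523288/667 ≈ 5.1203e+5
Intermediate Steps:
F(q) = -72 + 360*q² (F(q) = -72 + 9*((-4*(-10))*q²) = -72 + 9*(40*q²) = -72 + 360*q²)
P(k) = 667
F(974)/P(516) = (-72 + 360*974²)/667 = (-72 + 360*948676)*(1/667) = (-72 + 341523360)*(1/667) = 341523288*(1/667) = 341523288/667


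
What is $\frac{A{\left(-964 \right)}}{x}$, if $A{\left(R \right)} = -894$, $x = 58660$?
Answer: $- \frac{447}{29330} \approx -0.01524$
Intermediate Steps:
$\frac{A{\left(-964 \right)}}{x} = - \frac{894}{58660} = \left(-894\right) \frac{1}{58660} = - \frac{447}{29330}$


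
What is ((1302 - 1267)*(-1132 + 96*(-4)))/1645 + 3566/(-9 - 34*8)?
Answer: -593598/13207 ≈ -44.946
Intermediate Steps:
((1302 - 1267)*(-1132 + 96*(-4)))/1645 + 3566/(-9 - 34*8) = (35*(-1132 - 384))*(1/1645) + 3566/(-9 - 272) = (35*(-1516))*(1/1645) + 3566/(-281) = -53060*1/1645 + 3566*(-1/281) = -1516/47 - 3566/281 = -593598/13207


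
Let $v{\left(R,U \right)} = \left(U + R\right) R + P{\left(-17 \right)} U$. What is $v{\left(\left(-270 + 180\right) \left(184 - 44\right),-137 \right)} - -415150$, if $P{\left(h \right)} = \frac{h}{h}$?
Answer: $160901213$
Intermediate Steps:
$P{\left(h \right)} = 1$
$v{\left(R,U \right)} = U + R \left(R + U\right)$ ($v{\left(R,U \right)} = \left(U + R\right) R + 1 U = \left(R + U\right) R + U = R \left(R + U\right) + U = U + R \left(R + U\right)$)
$v{\left(\left(-270 + 180\right) \left(184 - 44\right),-137 \right)} - -415150 = \left(-137 + \left(\left(-270 + 180\right) \left(184 - 44\right)\right)^{2} + \left(-270 + 180\right) \left(184 - 44\right) \left(-137\right)\right) - -415150 = \left(-137 + \left(\left(-90\right) 140\right)^{2} + \left(-90\right) 140 \left(-137\right)\right) + 415150 = \left(-137 + \left(-12600\right)^{2} - -1726200\right) + 415150 = \left(-137 + 158760000 + 1726200\right) + 415150 = 160486063 + 415150 = 160901213$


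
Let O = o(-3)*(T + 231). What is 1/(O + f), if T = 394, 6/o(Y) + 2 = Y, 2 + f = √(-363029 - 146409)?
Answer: -376/537471 - I*√509438/1074942 ≈ -0.00069957 - 0.00066399*I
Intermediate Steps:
f = -2 + I*√509438 (f = -2 + √(-363029 - 146409) = -2 + √(-509438) = -2 + I*√509438 ≈ -2.0 + 713.75*I)
o(Y) = 6/(-2 + Y)
O = -750 (O = (6/(-2 - 3))*(394 + 231) = (6/(-5))*625 = (6*(-⅕))*625 = -6/5*625 = -750)
1/(O + f) = 1/(-750 + (-2 + I*√509438)) = 1/(-752 + I*√509438)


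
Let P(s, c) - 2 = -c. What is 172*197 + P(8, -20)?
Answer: 33906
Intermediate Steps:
P(s, c) = 2 - c
172*197 + P(8, -20) = 172*197 + (2 - 1*(-20)) = 33884 + (2 + 20) = 33884 + 22 = 33906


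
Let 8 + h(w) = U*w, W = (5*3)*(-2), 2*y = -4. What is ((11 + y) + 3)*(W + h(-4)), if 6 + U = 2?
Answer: -264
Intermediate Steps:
U = -4 (U = -6 + 2 = -4)
y = -2 (y = (1/2)*(-4) = -2)
W = -30 (W = 15*(-2) = -30)
h(w) = -8 - 4*w
((11 + y) + 3)*(W + h(-4)) = ((11 - 2) + 3)*(-30 + (-8 - 4*(-4))) = (9 + 3)*(-30 + (-8 + 16)) = 12*(-30 + 8) = 12*(-22) = -264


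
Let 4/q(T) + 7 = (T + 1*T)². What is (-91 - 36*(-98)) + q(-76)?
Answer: 79384393/23097 ≈ 3437.0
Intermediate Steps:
q(T) = 4/(-7 + 4*T²) (q(T) = 4/(-7 + (T + 1*T)²) = 4/(-7 + (T + T)²) = 4/(-7 + (2*T)²) = 4/(-7 + 4*T²))
(-91 - 36*(-98)) + q(-76) = (-91 - 36*(-98)) + 4/(-7 + 4*(-76)²) = (-91 + 3528) + 4/(-7 + 4*5776) = 3437 + 4/(-7 + 23104) = 3437 + 4/23097 = 79384393/23097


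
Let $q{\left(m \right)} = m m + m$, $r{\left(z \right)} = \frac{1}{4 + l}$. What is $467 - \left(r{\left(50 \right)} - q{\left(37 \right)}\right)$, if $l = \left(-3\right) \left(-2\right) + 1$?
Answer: $\frac{20602}{11} \approx 1872.9$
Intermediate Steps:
$l = 7$ ($l = 6 + 1 = 7$)
$r{\left(z \right)} = \frac{1}{11}$ ($r{\left(z \right)} = \frac{1}{4 + 7} = \frac{1}{11}$)
$q{\left(m \right)} = m + m^{2}$ ($q{\left(m \right)} = m^{2} + m = m + m^{2}$)
$467 - \left(r{\left(50 \right)} - q{\left(37 \right)}\right) = 467 - \left(\frac{1}{11} - 37 \left(1 + 37\right)\right) = 467 - \left(\frac{1}{11} - 37 \cdot 38\right) = 467 - \left(\frac{1}{11} - 1406\right) = 467 - - \frac{15465}{11} = 467 + \frac{15465}{11} = \frac{20602}{11}$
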